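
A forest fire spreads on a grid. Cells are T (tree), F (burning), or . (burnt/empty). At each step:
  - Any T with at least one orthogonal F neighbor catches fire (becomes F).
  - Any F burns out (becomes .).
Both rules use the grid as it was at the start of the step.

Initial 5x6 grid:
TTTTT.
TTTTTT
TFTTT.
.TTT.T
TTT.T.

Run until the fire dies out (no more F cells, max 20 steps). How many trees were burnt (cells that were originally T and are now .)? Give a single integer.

Answer: 21

Derivation:
Step 1: +4 fires, +1 burnt (F count now 4)
Step 2: +6 fires, +4 burnt (F count now 6)
Step 3: +7 fires, +6 burnt (F count now 7)
Step 4: +2 fires, +7 burnt (F count now 2)
Step 5: +2 fires, +2 burnt (F count now 2)
Step 6: +0 fires, +2 burnt (F count now 0)
Fire out after step 6
Initially T: 23, now '.': 28
Total burnt (originally-T cells now '.'): 21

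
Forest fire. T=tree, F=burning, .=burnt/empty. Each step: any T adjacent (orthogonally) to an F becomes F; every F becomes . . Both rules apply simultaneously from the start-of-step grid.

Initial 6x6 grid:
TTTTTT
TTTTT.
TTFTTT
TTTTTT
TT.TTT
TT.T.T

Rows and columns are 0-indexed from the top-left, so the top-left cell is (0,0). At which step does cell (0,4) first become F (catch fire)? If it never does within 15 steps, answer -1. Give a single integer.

Step 1: cell (0,4)='T' (+4 fires, +1 burnt)
Step 2: cell (0,4)='T' (+7 fires, +4 burnt)
Step 3: cell (0,4)='T' (+9 fires, +7 burnt)
Step 4: cell (0,4)='F' (+7 fires, +9 burnt)
  -> target ignites at step 4
Step 5: cell (0,4)='.' (+3 fires, +7 burnt)
Step 6: cell (0,4)='.' (+1 fires, +3 burnt)
Step 7: cell (0,4)='.' (+0 fires, +1 burnt)
  fire out at step 7

4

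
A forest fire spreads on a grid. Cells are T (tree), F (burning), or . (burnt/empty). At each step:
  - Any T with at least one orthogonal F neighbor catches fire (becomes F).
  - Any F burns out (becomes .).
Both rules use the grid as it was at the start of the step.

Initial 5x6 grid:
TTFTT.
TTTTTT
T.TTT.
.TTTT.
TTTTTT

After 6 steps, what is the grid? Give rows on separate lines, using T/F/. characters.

Step 1: 3 trees catch fire, 1 burn out
  TF.FT.
  TTFTTT
  T.TTT.
  .TTTT.
  TTTTTT
Step 2: 5 trees catch fire, 3 burn out
  F...F.
  TF.FTT
  T.FTT.
  .TTTT.
  TTTTTT
Step 3: 4 trees catch fire, 5 burn out
  ......
  F...FT
  T..FT.
  .TFTT.
  TTTTTT
Step 4: 6 trees catch fire, 4 burn out
  ......
  .....F
  F...F.
  .F.FT.
  TTFTTT
Step 5: 3 trees catch fire, 6 burn out
  ......
  ......
  ......
  ....F.
  TF.FTT
Step 6: 2 trees catch fire, 3 burn out
  ......
  ......
  ......
  ......
  F...FT

......
......
......
......
F...FT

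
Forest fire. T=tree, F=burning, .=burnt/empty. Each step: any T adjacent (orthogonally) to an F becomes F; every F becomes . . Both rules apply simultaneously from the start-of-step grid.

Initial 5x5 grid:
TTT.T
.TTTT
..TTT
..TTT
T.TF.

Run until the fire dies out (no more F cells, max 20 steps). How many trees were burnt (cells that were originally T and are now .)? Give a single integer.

Step 1: +2 fires, +1 burnt (F count now 2)
Step 2: +3 fires, +2 burnt (F count now 3)
Step 3: +3 fires, +3 burnt (F count now 3)
Step 4: +2 fires, +3 burnt (F count now 2)
Step 5: +3 fires, +2 burnt (F count now 3)
Step 6: +1 fires, +3 burnt (F count now 1)
Step 7: +1 fires, +1 burnt (F count now 1)
Step 8: +0 fires, +1 burnt (F count now 0)
Fire out after step 8
Initially T: 16, now '.': 24
Total burnt (originally-T cells now '.'): 15

Answer: 15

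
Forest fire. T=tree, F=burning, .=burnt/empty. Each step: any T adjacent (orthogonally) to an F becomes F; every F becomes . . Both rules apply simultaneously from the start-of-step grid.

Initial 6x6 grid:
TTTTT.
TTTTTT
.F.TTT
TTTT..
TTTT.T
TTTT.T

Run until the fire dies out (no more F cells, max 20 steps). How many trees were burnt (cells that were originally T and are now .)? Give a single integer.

Step 1: +2 fires, +1 burnt (F count now 2)
Step 2: +6 fires, +2 burnt (F count now 6)
Step 3: +7 fires, +6 burnt (F count now 7)
Step 4: +6 fires, +7 burnt (F count now 6)
Step 5: +4 fires, +6 burnt (F count now 4)
Step 6: +1 fires, +4 burnt (F count now 1)
Step 7: +0 fires, +1 burnt (F count now 0)
Fire out after step 7
Initially T: 28, now '.': 34
Total burnt (originally-T cells now '.'): 26

Answer: 26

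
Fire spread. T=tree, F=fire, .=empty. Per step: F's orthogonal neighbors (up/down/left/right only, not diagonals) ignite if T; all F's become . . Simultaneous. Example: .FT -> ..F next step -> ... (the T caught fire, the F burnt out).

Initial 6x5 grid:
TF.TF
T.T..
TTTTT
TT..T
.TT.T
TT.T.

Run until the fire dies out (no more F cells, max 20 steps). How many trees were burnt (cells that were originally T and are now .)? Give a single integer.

Answer: 17

Derivation:
Step 1: +2 fires, +2 burnt (F count now 2)
Step 2: +1 fires, +2 burnt (F count now 1)
Step 3: +1 fires, +1 burnt (F count now 1)
Step 4: +2 fires, +1 burnt (F count now 2)
Step 5: +2 fires, +2 burnt (F count now 2)
Step 6: +3 fires, +2 burnt (F count now 3)
Step 7: +3 fires, +3 burnt (F count now 3)
Step 8: +2 fires, +3 burnt (F count now 2)
Step 9: +1 fires, +2 burnt (F count now 1)
Step 10: +0 fires, +1 burnt (F count now 0)
Fire out after step 10
Initially T: 18, now '.': 29
Total burnt (originally-T cells now '.'): 17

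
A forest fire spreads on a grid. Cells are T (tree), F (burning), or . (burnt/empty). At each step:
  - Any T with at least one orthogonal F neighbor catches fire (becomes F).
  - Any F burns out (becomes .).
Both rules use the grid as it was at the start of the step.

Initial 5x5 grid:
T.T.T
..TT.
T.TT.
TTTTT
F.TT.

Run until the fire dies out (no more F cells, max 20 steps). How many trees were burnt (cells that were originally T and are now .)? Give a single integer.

Answer: 13

Derivation:
Step 1: +1 fires, +1 burnt (F count now 1)
Step 2: +2 fires, +1 burnt (F count now 2)
Step 3: +1 fires, +2 burnt (F count now 1)
Step 4: +3 fires, +1 burnt (F count now 3)
Step 5: +4 fires, +3 burnt (F count now 4)
Step 6: +2 fires, +4 burnt (F count now 2)
Step 7: +0 fires, +2 burnt (F count now 0)
Fire out after step 7
Initially T: 15, now '.': 23
Total burnt (originally-T cells now '.'): 13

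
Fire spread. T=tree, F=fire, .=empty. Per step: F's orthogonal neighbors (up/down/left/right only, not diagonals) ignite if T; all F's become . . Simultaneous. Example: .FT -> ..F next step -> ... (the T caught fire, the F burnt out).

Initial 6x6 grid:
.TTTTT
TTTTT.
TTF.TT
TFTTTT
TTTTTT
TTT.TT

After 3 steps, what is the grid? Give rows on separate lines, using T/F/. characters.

Step 1: 5 trees catch fire, 2 burn out
  .TTTTT
  TTFTT.
  TF..TT
  F.FTTT
  TFTTTT
  TTT.TT
Step 2: 8 trees catch fire, 5 burn out
  .TFTTT
  TF.FT.
  F...TT
  ...FTT
  F.FTTT
  TFT.TT
Step 3: 8 trees catch fire, 8 burn out
  .F.FTT
  F...F.
  ....TT
  ....FT
  ...FTT
  F.F.TT

.F.FTT
F...F.
....TT
....FT
...FTT
F.F.TT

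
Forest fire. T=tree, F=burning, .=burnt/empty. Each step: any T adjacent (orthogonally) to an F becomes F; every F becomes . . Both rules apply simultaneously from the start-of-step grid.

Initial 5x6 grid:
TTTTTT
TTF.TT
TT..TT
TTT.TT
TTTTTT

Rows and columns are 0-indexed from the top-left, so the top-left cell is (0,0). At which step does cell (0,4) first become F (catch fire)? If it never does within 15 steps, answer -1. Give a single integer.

Step 1: cell (0,4)='T' (+2 fires, +1 burnt)
Step 2: cell (0,4)='T' (+4 fires, +2 burnt)
Step 3: cell (0,4)='F' (+4 fires, +4 burnt)
  -> target ignites at step 3
Step 4: cell (0,4)='.' (+5 fires, +4 burnt)
Step 5: cell (0,4)='.' (+4 fires, +5 burnt)
Step 6: cell (0,4)='.' (+3 fires, +4 burnt)
Step 7: cell (0,4)='.' (+2 fires, +3 burnt)
Step 8: cell (0,4)='.' (+1 fires, +2 burnt)
Step 9: cell (0,4)='.' (+0 fires, +1 burnt)
  fire out at step 9

3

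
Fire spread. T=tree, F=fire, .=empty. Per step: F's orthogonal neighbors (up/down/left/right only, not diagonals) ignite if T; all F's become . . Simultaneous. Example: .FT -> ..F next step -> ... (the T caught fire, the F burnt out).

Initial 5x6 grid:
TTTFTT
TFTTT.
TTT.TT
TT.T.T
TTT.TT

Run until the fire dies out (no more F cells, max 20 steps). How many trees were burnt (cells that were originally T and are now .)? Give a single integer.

Answer: 22

Derivation:
Step 1: +7 fires, +2 burnt (F count now 7)
Step 2: +6 fires, +7 burnt (F count now 6)
Step 3: +3 fires, +6 burnt (F count now 3)
Step 4: +3 fires, +3 burnt (F count now 3)
Step 5: +1 fires, +3 burnt (F count now 1)
Step 6: +1 fires, +1 burnt (F count now 1)
Step 7: +1 fires, +1 burnt (F count now 1)
Step 8: +0 fires, +1 burnt (F count now 0)
Fire out after step 8
Initially T: 23, now '.': 29
Total burnt (originally-T cells now '.'): 22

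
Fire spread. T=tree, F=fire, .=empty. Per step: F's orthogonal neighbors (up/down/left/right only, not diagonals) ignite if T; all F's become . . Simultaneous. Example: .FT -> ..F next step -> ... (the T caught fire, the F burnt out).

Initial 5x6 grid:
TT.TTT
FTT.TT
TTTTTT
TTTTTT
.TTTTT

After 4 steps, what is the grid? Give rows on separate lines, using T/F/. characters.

Step 1: 3 trees catch fire, 1 burn out
  FT.TTT
  .FT.TT
  FTTTTT
  TTTTTT
  .TTTTT
Step 2: 4 trees catch fire, 3 burn out
  .F.TTT
  ..F.TT
  .FTTTT
  FTTTTT
  .TTTTT
Step 3: 2 trees catch fire, 4 burn out
  ...TTT
  ....TT
  ..FTTT
  .FTTTT
  .TTTTT
Step 4: 3 trees catch fire, 2 burn out
  ...TTT
  ....TT
  ...FTT
  ..FTTT
  .FTTTT

...TTT
....TT
...FTT
..FTTT
.FTTTT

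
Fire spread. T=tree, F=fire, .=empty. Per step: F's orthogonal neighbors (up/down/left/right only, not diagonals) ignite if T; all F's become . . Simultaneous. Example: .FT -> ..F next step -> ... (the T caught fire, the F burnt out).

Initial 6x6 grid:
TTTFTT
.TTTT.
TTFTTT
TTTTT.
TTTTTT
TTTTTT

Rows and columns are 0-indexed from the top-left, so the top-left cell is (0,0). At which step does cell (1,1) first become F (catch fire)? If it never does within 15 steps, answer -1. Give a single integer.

Step 1: cell (1,1)='T' (+7 fires, +2 burnt)
Step 2: cell (1,1)='F' (+9 fires, +7 burnt)
  -> target ignites at step 2
Step 3: cell (1,1)='.' (+7 fires, +9 burnt)
Step 4: cell (1,1)='.' (+4 fires, +7 burnt)
Step 5: cell (1,1)='.' (+3 fires, +4 burnt)
Step 6: cell (1,1)='.' (+1 fires, +3 burnt)
Step 7: cell (1,1)='.' (+0 fires, +1 burnt)
  fire out at step 7

2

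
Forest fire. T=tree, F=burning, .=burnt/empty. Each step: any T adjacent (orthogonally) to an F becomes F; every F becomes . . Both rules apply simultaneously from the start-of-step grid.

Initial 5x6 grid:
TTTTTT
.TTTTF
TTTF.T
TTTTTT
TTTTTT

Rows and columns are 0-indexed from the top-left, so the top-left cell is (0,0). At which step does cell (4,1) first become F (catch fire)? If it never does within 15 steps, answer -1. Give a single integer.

Step 1: cell (4,1)='T' (+6 fires, +2 burnt)
Step 2: cell (4,1)='T' (+8 fires, +6 burnt)
Step 3: cell (4,1)='T' (+7 fires, +8 burnt)
Step 4: cell (4,1)='F' (+3 fires, +7 burnt)
  -> target ignites at step 4
Step 5: cell (4,1)='.' (+2 fires, +3 burnt)
Step 6: cell (4,1)='.' (+0 fires, +2 burnt)
  fire out at step 6

4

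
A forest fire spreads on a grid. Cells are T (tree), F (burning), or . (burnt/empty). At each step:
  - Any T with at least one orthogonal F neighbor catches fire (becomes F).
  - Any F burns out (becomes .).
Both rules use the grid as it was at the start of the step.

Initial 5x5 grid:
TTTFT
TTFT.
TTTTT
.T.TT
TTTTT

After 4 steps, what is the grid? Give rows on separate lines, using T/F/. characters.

Step 1: 5 trees catch fire, 2 burn out
  TTF.F
  TF.F.
  TTFTT
  .T.TT
  TTTTT
Step 2: 4 trees catch fire, 5 burn out
  TF...
  F....
  TF.FT
  .T.TT
  TTTTT
Step 3: 5 trees catch fire, 4 burn out
  F....
  .....
  F...F
  .F.FT
  TTTTT
Step 4: 3 trees catch fire, 5 burn out
  .....
  .....
  .....
  ....F
  TFTFT

.....
.....
.....
....F
TFTFT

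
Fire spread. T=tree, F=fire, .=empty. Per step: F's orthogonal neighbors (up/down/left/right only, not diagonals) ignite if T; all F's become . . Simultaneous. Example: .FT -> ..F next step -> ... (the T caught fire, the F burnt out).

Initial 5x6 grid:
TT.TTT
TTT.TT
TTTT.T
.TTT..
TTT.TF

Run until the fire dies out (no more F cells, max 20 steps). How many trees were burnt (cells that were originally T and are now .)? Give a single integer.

Step 1: +1 fires, +1 burnt (F count now 1)
Step 2: +0 fires, +1 burnt (F count now 0)
Fire out after step 2
Initially T: 22, now '.': 9
Total burnt (originally-T cells now '.'): 1

Answer: 1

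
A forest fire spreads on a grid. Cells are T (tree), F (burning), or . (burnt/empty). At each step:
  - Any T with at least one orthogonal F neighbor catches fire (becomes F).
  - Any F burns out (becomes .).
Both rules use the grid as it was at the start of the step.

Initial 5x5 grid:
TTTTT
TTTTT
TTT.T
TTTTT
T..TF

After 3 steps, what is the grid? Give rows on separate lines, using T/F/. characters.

Step 1: 2 trees catch fire, 1 burn out
  TTTTT
  TTTTT
  TTT.T
  TTTTF
  T..F.
Step 2: 2 trees catch fire, 2 burn out
  TTTTT
  TTTTT
  TTT.F
  TTTF.
  T....
Step 3: 2 trees catch fire, 2 burn out
  TTTTT
  TTTTF
  TTT..
  TTF..
  T....

TTTTT
TTTTF
TTT..
TTF..
T....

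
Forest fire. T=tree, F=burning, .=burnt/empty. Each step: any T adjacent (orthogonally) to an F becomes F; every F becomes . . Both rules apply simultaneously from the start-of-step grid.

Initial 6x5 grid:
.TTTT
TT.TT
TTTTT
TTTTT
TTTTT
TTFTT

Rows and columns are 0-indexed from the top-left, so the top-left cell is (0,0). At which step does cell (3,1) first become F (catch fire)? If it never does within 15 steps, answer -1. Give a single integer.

Step 1: cell (3,1)='T' (+3 fires, +1 burnt)
Step 2: cell (3,1)='T' (+5 fires, +3 burnt)
Step 3: cell (3,1)='F' (+5 fires, +5 burnt)
  -> target ignites at step 3
Step 4: cell (3,1)='.' (+4 fires, +5 burnt)
Step 5: cell (3,1)='.' (+4 fires, +4 burnt)
Step 6: cell (3,1)='.' (+4 fires, +4 burnt)
Step 7: cell (3,1)='.' (+2 fires, +4 burnt)
Step 8: cell (3,1)='.' (+0 fires, +2 burnt)
  fire out at step 8

3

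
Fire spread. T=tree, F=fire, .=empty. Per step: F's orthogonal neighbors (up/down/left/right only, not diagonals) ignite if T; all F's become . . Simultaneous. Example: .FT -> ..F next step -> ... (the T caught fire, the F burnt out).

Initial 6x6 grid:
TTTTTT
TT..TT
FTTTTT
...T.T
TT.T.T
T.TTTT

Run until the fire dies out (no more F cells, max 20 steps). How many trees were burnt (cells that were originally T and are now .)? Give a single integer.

Answer: 23

Derivation:
Step 1: +2 fires, +1 burnt (F count now 2)
Step 2: +3 fires, +2 burnt (F count now 3)
Step 3: +2 fires, +3 burnt (F count now 2)
Step 4: +3 fires, +2 burnt (F count now 3)
Step 5: +4 fires, +3 burnt (F count now 4)
Step 6: +4 fires, +4 burnt (F count now 4)
Step 7: +4 fires, +4 burnt (F count now 4)
Step 8: +1 fires, +4 burnt (F count now 1)
Step 9: +0 fires, +1 burnt (F count now 0)
Fire out after step 9
Initially T: 26, now '.': 33
Total burnt (originally-T cells now '.'): 23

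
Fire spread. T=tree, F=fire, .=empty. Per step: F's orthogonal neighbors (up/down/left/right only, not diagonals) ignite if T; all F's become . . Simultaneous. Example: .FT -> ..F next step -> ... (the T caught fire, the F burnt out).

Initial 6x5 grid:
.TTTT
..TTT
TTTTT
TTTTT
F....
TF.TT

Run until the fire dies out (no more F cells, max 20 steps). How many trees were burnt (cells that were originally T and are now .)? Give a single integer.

Step 1: +2 fires, +2 burnt (F count now 2)
Step 2: +2 fires, +2 burnt (F count now 2)
Step 3: +2 fires, +2 burnt (F count now 2)
Step 4: +2 fires, +2 burnt (F count now 2)
Step 5: +3 fires, +2 burnt (F count now 3)
Step 6: +3 fires, +3 burnt (F count now 3)
Step 7: +3 fires, +3 burnt (F count now 3)
Step 8: +1 fires, +3 burnt (F count now 1)
Step 9: +0 fires, +1 burnt (F count now 0)
Fire out after step 9
Initially T: 20, now '.': 28
Total burnt (originally-T cells now '.'): 18

Answer: 18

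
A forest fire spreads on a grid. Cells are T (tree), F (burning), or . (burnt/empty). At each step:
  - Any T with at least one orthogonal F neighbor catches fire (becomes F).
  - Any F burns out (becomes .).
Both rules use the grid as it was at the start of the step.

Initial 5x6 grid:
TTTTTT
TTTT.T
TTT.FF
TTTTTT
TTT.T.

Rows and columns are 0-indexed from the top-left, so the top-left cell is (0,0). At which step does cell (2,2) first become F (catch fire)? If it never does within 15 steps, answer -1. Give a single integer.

Step 1: cell (2,2)='T' (+3 fires, +2 burnt)
Step 2: cell (2,2)='T' (+3 fires, +3 burnt)
Step 3: cell (2,2)='T' (+2 fires, +3 burnt)
Step 4: cell (2,2)='F' (+4 fires, +2 burnt)
  -> target ignites at step 4
Step 5: cell (2,2)='.' (+6 fires, +4 burnt)
Step 6: cell (2,2)='.' (+4 fires, +6 burnt)
Step 7: cell (2,2)='.' (+2 fires, +4 burnt)
Step 8: cell (2,2)='.' (+0 fires, +2 burnt)
  fire out at step 8

4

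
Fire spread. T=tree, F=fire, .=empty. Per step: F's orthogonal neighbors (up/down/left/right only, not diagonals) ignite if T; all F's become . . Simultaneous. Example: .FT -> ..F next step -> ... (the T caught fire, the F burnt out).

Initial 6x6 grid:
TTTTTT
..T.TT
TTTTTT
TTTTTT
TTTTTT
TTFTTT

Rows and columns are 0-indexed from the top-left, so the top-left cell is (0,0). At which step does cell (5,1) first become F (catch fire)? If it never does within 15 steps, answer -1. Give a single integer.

Step 1: cell (5,1)='F' (+3 fires, +1 burnt)
  -> target ignites at step 1
Step 2: cell (5,1)='.' (+5 fires, +3 burnt)
Step 3: cell (5,1)='.' (+6 fires, +5 burnt)
Step 4: cell (5,1)='.' (+6 fires, +6 burnt)
Step 5: cell (5,1)='.' (+4 fires, +6 burnt)
Step 6: cell (5,1)='.' (+4 fires, +4 burnt)
Step 7: cell (5,1)='.' (+3 fires, +4 burnt)
Step 8: cell (5,1)='.' (+1 fires, +3 burnt)
Step 9: cell (5,1)='.' (+0 fires, +1 burnt)
  fire out at step 9

1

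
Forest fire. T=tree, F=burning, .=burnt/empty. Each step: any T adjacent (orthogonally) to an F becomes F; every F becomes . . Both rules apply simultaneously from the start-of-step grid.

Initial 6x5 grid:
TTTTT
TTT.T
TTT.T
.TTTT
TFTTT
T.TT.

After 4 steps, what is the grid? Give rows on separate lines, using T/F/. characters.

Step 1: 3 trees catch fire, 1 burn out
  TTTTT
  TTT.T
  TTT.T
  .FTTT
  F.FTT
  T.TT.
Step 2: 5 trees catch fire, 3 burn out
  TTTTT
  TTT.T
  TFT.T
  ..FTT
  ...FT
  F.FT.
Step 3: 6 trees catch fire, 5 burn out
  TTTTT
  TFT.T
  F.F.T
  ...FT
  ....F
  ...F.
Step 4: 4 trees catch fire, 6 burn out
  TFTTT
  F.F.T
  ....T
  ....F
  .....
  .....

TFTTT
F.F.T
....T
....F
.....
.....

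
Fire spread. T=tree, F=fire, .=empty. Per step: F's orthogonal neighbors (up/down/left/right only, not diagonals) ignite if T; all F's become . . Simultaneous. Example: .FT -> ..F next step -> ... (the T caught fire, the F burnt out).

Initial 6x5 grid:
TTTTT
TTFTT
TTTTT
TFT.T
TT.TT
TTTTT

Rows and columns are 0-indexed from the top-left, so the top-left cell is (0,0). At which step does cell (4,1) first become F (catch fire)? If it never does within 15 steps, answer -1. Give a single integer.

Step 1: cell (4,1)='F' (+8 fires, +2 burnt)
  -> target ignites at step 1
Step 2: cell (4,1)='.' (+8 fires, +8 burnt)
Step 3: cell (4,1)='.' (+5 fires, +8 burnt)
Step 4: cell (4,1)='.' (+2 fires, +5 burnt)
Step 5: cell (4,1)='.' (+3 fires, +2 burnt)
Step 6: cell (4,1)='.' (+0 fires, +3 burnt)
  fire out at step 6

1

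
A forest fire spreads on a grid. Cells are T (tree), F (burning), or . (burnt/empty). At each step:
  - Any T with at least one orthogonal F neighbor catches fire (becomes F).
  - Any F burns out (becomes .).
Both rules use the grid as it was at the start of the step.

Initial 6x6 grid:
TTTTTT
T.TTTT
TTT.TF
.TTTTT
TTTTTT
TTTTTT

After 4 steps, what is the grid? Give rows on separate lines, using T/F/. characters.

Step 1: 3 trees catch fire, 1 burn out
  TTTTTT
  T.TTTF
  TTT.F.
  .TTTTF
  TTTTTT
  TTTTTT
Step 2: 4 trees catch fire, 3 burn out
  TTTTTF
  T.TTF.
  TTT...
  .TTTF.
  TTTTTF
  TTTTTT
Step 3: 5 trees catch fire, 4 burn out
  TTTTF.
  T.TF..
  TTT...
  .TTF..
  TTTTF.
  TTTTTF
Step 4: 5 trees catch fire, 5 burn out
  TTTF..
  T.F...
  TTT...
  .TF...
  TTTF..
  TTTTF.

TTTF..
T.F...
TTT...
.TF...
TTTF..
TTTTF.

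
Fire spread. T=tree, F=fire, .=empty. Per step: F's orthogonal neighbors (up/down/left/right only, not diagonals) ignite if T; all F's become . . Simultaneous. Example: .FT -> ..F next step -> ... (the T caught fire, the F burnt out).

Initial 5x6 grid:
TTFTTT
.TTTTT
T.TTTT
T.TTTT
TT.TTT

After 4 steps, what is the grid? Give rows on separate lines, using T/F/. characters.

Step 1: 3 trees catch fire, 1 burn out
  TF.FTT
  .TFTTT
  T.TTTT
  T.TTTT
  TT.TTT
Step 2: 5 trees catch fire, 3 burn out
  F...FT
  .F.FTT
  T.FTTT
  T.TTTT
  TT.TTT
Step 3: 4 trees catch fire, 5 burn out
  .....F
  ....FT
  T..FTT
  T.FTTT
  TT.TTT
Step 4: 3 trees catch fire, 4 burn out
  ......
  .....F
  T...FT
  T..FTT
  TT.TTT

......
.....F
T...FT
T..FTT
TT.TTT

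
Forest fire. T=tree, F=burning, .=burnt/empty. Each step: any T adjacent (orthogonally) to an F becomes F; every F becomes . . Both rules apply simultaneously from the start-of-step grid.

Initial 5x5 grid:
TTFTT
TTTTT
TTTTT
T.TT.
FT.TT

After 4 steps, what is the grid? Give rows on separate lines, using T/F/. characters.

Step 1: 5 trees catch fire, 2 burn out
  TF.FT
  TTFTT
  TTTTT
  F.TT.
  .F.TT
Step 2: 6 trees catch fire, 5 burn out
  F...F
  TF.FT
  FTFTT
  ..TT.
  ...TT
Step 3: 5 trees catch fire, 6 burn out
  .....
  F...F
  .F.FT
  ..FT.
  ...TT
Step 4: 2 trees catch fire, 5 burn out
  .....
  .....
  ....F
  ...F.
  ...TT

.....
.....
....F
...F.
...TT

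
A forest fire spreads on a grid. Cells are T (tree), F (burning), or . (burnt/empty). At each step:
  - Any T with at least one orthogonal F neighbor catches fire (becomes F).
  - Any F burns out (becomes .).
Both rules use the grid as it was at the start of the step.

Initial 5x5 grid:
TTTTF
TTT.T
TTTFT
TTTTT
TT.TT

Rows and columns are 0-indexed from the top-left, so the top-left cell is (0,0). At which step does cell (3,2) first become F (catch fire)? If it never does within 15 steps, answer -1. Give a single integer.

Step 1: cell (3,2)='T' (+5 fires, +2 burnt)
Step 2: cell (3,2)='F' (+6 fires, +5 burnt)
  -> target ignites at step 2
Step 3: cell (3,2)='.' (+5 fires, +6 burnt)
Step 4: cell (3,2)='.' (+4 fires, +5 burnt)
Step 5: cell (3,2)='.' (+1 fires, +4 burnt)
Step 6: cell (3,2)='.' (+0 fires, +1 burnt)
  fire out at step 6

2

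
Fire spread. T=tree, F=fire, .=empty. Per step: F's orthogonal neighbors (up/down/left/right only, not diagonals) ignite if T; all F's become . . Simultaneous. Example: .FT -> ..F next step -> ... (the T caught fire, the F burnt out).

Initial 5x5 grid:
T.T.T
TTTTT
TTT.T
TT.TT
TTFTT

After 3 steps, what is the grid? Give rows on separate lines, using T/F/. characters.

Step 1: 2 trees catch fire, 1 burn out
  T.T.T
  TTTTT
  TTT.T
  TT.TT
  TF.FT
Step 2: 4 trees catch fire, 2 burn out
  T.T.T
  TTTTT
  TTT.T
  TF.FT
  F...F
Step 3: 3 trees catch fire, 4 burn out
  T.T.T
  TTTTT
  TFT.T
  F...F
  .....

T.T.T
TTTTT
TFT.T
F...F
.....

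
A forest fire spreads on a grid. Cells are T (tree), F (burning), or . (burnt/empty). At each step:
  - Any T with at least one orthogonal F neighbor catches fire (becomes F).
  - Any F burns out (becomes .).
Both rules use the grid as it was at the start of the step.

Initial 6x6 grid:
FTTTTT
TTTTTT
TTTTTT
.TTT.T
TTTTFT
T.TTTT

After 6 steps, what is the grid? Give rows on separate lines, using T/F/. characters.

Step 1: 5 trees catch fire, 2 burn out
  .FTTTT
  FTTTTT
  TTTTTT
  .TTT.T
  TTTF.F
  T.TTFT
Step 2: 8 trees catch fire, 5 burn out
  ..FTTT
  .FTTTT
  FTTTTT
  .TTF.F
  TTF...
  T.TF.F
Step 3: 8 trees catch fire, 8 burn out
  ...FTT
  ..FTTT
  .FTFTF
  .TF...
  TF....
  T.F...
Step 4: 7 trees catch fire, 8 burn out
  ....FT
  ...FTF
  ..F.F.
  .F....
  F.....
  T.....
Step 5: 3 trees catch fire, 7 burn out
  .....F
  ....F.
  ......
  ......
  ......
  F.....
Step 6: 0 trees catch fire, 3 burn out
  ......
  ......
  ......
  ......
  ......
  ......

......
......
......
......
......
......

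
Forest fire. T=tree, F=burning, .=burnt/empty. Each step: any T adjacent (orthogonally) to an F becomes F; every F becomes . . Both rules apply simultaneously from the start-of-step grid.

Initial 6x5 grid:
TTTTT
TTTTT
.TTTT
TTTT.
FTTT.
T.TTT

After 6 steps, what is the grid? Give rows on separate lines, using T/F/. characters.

Step 1: 3 trees catch fire, 1 burn out
  TTTTT
  TTTTT
  .TTTT
  FTTT.
  .FTT.
  F.TTT
Step 2: 2 trees catch fire, 3 burn out
  TTTTT
  TTTTT
  .TTTT
  .FTT.
  ..FT.
  ..TTT
Step 3: 4 trees catch fire, 2 burn out
  TTTTT
  TTTTT
  .FTTT
  ..FT.
  ...F.
  ..FTT
Step 4: 4 trees catch fire, 4 burn out
  TTTTT
  TFTTT
  ..FTT
  ...F.
  .....
  ...FT
Step 5: 5 trees catch fire, 4 burn out
  TFTTT
  F.FTT
  ...FT
  .....
  .....
  ....F
Step 6: 4 trees catch fire, 5 burn out
  F.FTT
  ...FT
  ....F
  .....
  .....
  .....

F.FTT
...FT
....F
.....
.....
.....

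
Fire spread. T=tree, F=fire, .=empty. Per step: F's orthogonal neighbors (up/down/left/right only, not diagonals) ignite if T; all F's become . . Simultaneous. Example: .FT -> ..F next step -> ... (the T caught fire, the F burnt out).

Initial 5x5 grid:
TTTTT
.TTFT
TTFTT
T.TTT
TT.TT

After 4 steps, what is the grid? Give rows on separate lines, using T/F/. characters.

Step 1: 6 trees catch fire, 2 burn out
  TTTFT
  .TF.F
  TF.FT
  T.FTT
  TT.TT
Step 2: 6 trees catch fire, 6 burn out
  TTF.F
  .F...
  F...F
  T..FT
  TT.TT
Step 3: 4 trees catch fire, 6 burn out
  TF...
  .....
  .....
  F...F
  TT.FT
Step 4: 3 trees catch fire, 4 burn out
  F....
  .....
  .....
  .....
  FT..F

F....
.....
.....
.....
FT..F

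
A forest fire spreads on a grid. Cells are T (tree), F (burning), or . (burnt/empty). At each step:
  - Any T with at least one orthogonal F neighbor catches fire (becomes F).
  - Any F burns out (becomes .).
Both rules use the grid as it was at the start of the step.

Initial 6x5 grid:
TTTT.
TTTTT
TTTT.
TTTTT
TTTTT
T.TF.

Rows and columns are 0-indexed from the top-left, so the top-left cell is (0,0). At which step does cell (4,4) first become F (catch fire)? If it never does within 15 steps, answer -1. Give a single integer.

Step 1: cell (4,4)='T' (+2 fires, +1 burnt)
Step 2: cell (4,4)='F' (+3 fires, +2 burnt)
  -> target ignites at step 2
Step 3: cell (4,4)='.' (+4 fires, +3 burnt)
Step 4: cell (4,4)='.' (+4 fires, +4 burnt)
Step 5: cell (4,4)='.' (+6 fires, +4 burnt)
Step 6: cell (4,4)='.' (+3 fires, +6 burnt)
Step 7: cell (4,4)='.' (+2 fires, +3 burnt)
Step 8: cell (4,4)='.' (+1 fires, +2 burnt)
Step 9: cell (4,4)='.' (+0 fires, +1 burnt)
  fire out at step 9

2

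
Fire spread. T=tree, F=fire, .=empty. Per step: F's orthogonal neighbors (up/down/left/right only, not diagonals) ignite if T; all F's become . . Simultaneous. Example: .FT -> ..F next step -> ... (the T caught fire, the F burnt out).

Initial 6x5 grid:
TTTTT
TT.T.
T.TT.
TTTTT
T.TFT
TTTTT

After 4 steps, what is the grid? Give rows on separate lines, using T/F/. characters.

Step 1: 4 trees catch fire, 1 burn out
  TTTTT
  TT.T.
  T.TT.
  TTTFT
  T.F.F
  TTTFT
Step 2: 5 trees catch fire, 4 burn out
  TTTTT
  TT.T.
  T.TF.
  TTF.F
  T....
  TTF.F
Step 3: 4 trees catch fire, 5 burn out
  TTTTT
  TT.F.
  T.F..
  TF...
  T....
  TF...
Step 4: 3 trees catch fire, 4 burn out
  TTTFT
  TT...
  T....
  F....
  T....
  F....

TTTFT
TT...
T....
F....
T....
F....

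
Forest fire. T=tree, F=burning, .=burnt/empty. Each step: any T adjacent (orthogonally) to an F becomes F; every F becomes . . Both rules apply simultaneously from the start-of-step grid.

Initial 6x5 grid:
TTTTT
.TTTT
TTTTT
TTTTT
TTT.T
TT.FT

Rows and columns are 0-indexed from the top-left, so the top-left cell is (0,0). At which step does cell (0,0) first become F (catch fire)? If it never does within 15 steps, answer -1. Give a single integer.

Step 1: cell (0,0)='T' (+1 fires, +1 burnt)
Step 2: cell (0,0)='T' (+1 fires, +1 burnt)
Step 3: cell (0,0)='T' (+1 fires, +1 burnt)
Step 4: cell (0,0)='T' (+2 fires, +1 burnt)
Step 5: cell (0,0)='T' (+3 fires, +2 burnt)
Step 6: cell (0,0)='T' (+5 fires, +3 burnt)
Step 7: cell (0,0)='T' (+5 fires, +5 burnt)
Step 8: cell (0,0)='T' (+5 fires, +5 burnt)
Step 9: cell (0,0)='T' (+2 fires, +5 burnt)
Step 10: cell (0,0)='F' (+1 fires, +2 burnt)
  -> target ignites at step 10
Step 11: cell (0,0)='.' (+0 fires, +1 burnt)
  fire out at step 11

10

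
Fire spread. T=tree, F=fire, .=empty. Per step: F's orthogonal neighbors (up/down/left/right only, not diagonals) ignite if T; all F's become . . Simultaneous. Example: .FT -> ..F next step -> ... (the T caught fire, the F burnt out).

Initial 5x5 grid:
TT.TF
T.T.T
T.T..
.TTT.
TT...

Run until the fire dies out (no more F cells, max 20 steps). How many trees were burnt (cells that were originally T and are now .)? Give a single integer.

Step 1: +2 fires, +1 burnt (F count now 2)
Step 2: +0 fires, +2 burnt (F count now 0)
Fire out after step 2
Initially T: 13, now '.': 14
Total burnt (originally-T cells now '.'): 2

Answer: 2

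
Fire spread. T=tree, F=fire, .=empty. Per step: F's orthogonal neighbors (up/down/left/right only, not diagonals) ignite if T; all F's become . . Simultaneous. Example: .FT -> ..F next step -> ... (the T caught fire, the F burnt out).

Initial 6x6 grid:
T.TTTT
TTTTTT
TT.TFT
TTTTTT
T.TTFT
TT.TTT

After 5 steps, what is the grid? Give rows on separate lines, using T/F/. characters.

Step 1: 7 trees catch fire, 2 burn out
  T.TTTT
  TTTTFT
  TT.F.F
  TTTTFT
  T.TF.F
  TT.TFT
Step 2: 8 trees catch fire, 7 burn out
  T.TTFT
  TTTF.F
  TT....
  TTTF.F
  T.F...
  TT.F.F
Step 3: 4 trees catch fire, 8 burn out
  T.TF.F
  TTF...
  TT....
  TTF...
  T.....
  TT....
Step 4: 3 trees catch fire, 4 burn out
  T.F...
  TF....
  TT....
  TF....
  T.....
  TT....
Step 5: 3 trees catch fire, 3 burn out
  T.....
  F.....
  TF....
  F.....
  T.....
  TT....

T.....
F.....
TF....
F.....
T.....
TT....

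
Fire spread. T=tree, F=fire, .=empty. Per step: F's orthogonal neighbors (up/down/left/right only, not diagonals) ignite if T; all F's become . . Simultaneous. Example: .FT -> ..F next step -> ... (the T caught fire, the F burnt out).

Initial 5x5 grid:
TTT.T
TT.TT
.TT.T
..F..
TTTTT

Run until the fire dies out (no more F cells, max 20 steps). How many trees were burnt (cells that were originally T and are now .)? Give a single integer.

Step 1: +2 fires, +1 burnt (F count now 2)
Step 2: +3 fires, +2 burnt (F count now 3)
Step 3: +3 fires, +3 burnt (F count now 3)
Step 4: +2 fires, +3 burnt (F count now 2)
Step 5: +2 fires, +2 burnt (F count now 2)
Step 6: +0 fires, +2 burnt (F count now 0)
Fire out after step 6
Initially T: 16, now '.': 21
Total burnt (originally-T cells now '.'): 12

Answer: 12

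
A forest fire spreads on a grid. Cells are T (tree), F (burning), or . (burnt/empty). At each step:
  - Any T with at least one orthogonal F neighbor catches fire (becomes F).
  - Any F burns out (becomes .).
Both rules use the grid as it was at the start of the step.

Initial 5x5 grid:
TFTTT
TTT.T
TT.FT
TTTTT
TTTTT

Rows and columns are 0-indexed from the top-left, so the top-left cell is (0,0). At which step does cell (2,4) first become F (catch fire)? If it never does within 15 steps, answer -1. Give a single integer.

Step 1: cell (2,4)='F' (+5 fires, +2 burnt)
  -> target ignites at step 1
Step 2: cell (2,4)='.' (+8 fires, +5 burnt)
Step 3: cell (2,4)='.' (+5 fires, +8 burnt)
Step 4: cell (2,4)='.' (+2 fires, +5 burnt)
Step 5: cell (2,4)='.' (+1 fires, +2 burnt)
Step 6: cell (2,4)='.' (+0 fires, +1 burnt)
  fire out at step 6

1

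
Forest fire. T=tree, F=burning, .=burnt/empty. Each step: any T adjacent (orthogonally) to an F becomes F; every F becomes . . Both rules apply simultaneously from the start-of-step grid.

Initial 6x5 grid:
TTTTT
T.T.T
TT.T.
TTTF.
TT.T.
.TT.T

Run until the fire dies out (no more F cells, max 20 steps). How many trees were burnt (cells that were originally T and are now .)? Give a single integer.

Answer: 19

Derivation:
Step 1: +3 fires, +1 burnt (F count now 3)
Step 2: +1 fires, +3 burnt (F count now 1)
Step 3: +3 fires, +1 burnt (F count now 3)
Step 4: +3 fires, +3 burnt (F count now 3)
Step 5: +2 fires, +3 burnt (F count now 2)
Step 6: +1 fires, +2 burnt (F count now 1)
Step 7: +1 fires, +1 burnt (F count now 1)
Step 8: +1 fires, +1 burnt (F count now 1)
Step 9: +2 fires, +1 burnt (F count now 2)
Step 10: +1 fires, +2 burnt (F count now 1)
Step 11: +1 fires, +1 burnt (F count now 1)
Step 12: +0 fires, +1 burnt (F count now 0)
Fire out after step 12
Initially T: 20, now '.': 29
Total burnt (originally-T cells now '.'): 19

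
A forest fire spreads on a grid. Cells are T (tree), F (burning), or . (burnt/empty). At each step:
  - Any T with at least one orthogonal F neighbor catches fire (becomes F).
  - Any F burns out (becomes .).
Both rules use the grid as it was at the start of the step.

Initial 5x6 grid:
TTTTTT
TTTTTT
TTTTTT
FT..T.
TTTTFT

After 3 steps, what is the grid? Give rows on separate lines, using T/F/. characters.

Step 1: 6 trees catch fire, 2 burn out
  TTTTTT
  TTTTTT
  FTTTTT
  .F..F.
  FTTF.F
Step 2: 5 trees catch fire, 6 burn out
  TTTTTT
  FTTTTT
  .FTTFT
  ......
  .FF...
Step 3: 6 trees catch fire, 5 burn out
  FTTTTT
  .FTTFT
  ..FF.F
  ......
  ......

FTTTTT
.FTTFT
..FF.F
......
......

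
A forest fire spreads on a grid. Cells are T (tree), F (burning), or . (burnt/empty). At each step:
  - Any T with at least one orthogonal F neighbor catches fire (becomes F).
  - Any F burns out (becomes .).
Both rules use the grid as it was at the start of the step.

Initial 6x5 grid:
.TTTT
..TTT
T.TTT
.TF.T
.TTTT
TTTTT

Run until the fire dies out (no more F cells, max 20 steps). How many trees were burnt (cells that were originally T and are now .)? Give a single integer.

Answer: 21

Derivation:
Step 1: +3 fires, +1 burnt (F count now 3)
Step 2: +5 fires, +3 burnt (F count now 5)
Step 3: +6 fires, +5 burnt (F count now 6)
Step 4: +6 fires, +6 burnt (F count now 6)
Step 5: +1 fires, +6 burnt (F count now 1)
Step 6: +0 fires, +1 burnt (F count now 0)
Fire out after step 6
Initially T: 22, now '.': 29
Total burnt (originally-T cells now '.'): 21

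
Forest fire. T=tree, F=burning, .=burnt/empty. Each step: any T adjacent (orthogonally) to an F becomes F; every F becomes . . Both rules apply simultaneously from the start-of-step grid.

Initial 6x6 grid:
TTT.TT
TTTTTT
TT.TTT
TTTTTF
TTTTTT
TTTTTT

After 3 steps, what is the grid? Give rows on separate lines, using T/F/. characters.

Step 1: 3 trees catch fire, 1 burn out
  TTT.TT
  TTTTTT
  TT.TTF
  TTTTF.
  TTTTTF
  TTTTTT
Step 2: 5 trees catch fire, 3 burn out
  TTT.TT
  TTTTTF
  TT.TF.
  TTTF..
  TTTTF.
  TTTTTF
Step 3: 6 trees catch fire, 5 burn out
  TTT.TF
  TTTTF.
  TT.F..
  TTF...
  TTTF..
  TTTTF.

TTT.TF
TTTTF.
TT.F..
TTF...
TTTF..
TTTTF.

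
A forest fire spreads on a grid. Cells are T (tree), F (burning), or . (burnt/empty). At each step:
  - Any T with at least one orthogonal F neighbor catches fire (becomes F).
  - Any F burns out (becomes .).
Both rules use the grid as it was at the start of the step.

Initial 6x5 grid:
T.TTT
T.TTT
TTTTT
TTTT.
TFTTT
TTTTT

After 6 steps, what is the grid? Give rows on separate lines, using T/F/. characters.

Step 1: 4 trees catch fire, 1 burn out
  T.TTT
  T.TTT
  TTTTT
  TFTT.
  F.FTT
  TFTTT
Step 2: 6 trees catch fire, 4 burn out
  T.TTT
  T.TTT
  TFTTT
  F.FT.
  ...FT
  F.FTT
Step 3: 5 trees catch fire, 6 burn out
  T.TTT
  T.TTT
  F.FTT
  ...F.
  ....F
  ...FT
Step 4: 4 trees catch fire, 5 burn out
  T.TTT
  F.FTT
  ...FT
  .....
  .....
  ....F
Step 5: 4 trees catch fire, 4 burn out
  F.FTT
  ...FT
  ....F
  .....
  .....
  .....
Step 6: 2 trees catch fire, 4 burn out
  ...FT
  ....F
  .....
  .....
  .....
  .....

...FT
....F
.....
.....
.....
.....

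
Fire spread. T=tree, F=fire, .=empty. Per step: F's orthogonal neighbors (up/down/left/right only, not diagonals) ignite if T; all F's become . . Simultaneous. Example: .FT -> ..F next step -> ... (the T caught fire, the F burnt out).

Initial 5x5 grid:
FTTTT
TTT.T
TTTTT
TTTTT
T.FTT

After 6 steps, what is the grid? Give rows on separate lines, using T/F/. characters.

Step 1: 4 trees catch fire, 2 burn out
  .FTTT
  FTT.T
  TTTTT
  TTFTT
  T..FT
Step 2: 7 trees catch fire, 4 burn out
  ..FTT
  .FT.T
  FTFTT
  TF.FT
  T...F
Step 3: 6 trees catch fire, 7 burn out
  ...FT
  ..F.T
  .F.FT
  F...F
  T....
Step 4: 3 trees catch fire, 6 burn out
  ....F
  ....T
  ....F
  .....
  F....
Step 5: 1 trees catch fire, 3 burn out
  .....
  ....F
  .....
  .....
  .....
Step 6: 0 trees catch fire, 1 burn out
  .....
  .....
  .....
  .....
  .....

.....
.....
.....
.....
.....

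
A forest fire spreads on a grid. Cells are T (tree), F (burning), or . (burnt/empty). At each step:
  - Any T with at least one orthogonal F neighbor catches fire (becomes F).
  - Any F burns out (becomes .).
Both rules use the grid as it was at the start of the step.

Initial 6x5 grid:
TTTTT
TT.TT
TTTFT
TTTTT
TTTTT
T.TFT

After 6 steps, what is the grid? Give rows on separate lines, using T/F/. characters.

Step 1: 7 trees catch fire, 2 burn out
  TTTTT
  TT.FT
  TTF.F
  TTTFT
  TTTFT
  T.F.F
Step 2: 7 trees catch fire, 7 burn out
  TTTFT
  TT..F
  TF...
  TTF.F
  TTF.F
  T....
Step 3: 6 trees catch fire, 7 burn out
  TTF.F
  TF...
  F....
  TF...
  TF...
  T....
Step 4: 4 trees catch fire, 6 burn out
  TF...
  F....
  .....
  F....
  F....
  T....
Step 5: 2 trees catch fire, 4 burn out
  F....
  .....
  .....
  .....
  .....
  F....
Step 6: 0 trees catch fire, 2 burn out
  .....
  .....
  .....
  .....
  .....
  .....

.....
.....
.....
.....
.....
.....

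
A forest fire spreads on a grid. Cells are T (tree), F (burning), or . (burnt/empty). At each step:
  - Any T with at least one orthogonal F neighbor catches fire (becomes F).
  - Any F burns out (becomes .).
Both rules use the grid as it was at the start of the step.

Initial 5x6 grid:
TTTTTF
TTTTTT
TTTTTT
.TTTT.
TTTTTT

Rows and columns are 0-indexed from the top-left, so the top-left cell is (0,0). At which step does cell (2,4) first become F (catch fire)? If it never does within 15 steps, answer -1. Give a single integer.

Step 1: cell (2,4)='T' (+2 fires, +1 burnt)
Step 2: cell (2,4)='T' (+3 fires, +2 burnt)
Step 3: cell (2,4)='F' (+3 fires, +3 burnt)
  -> target ignites at step 3
Step 4: cell (2,4)='.' (+4 fires, +3 burnt)
Step 5: cell (2,4)='.' (+5 fires, +4 burnt)
Step 6: cell (2,4)='.' (+5 fires, +5 burnt)
Step 7: cell (2,4)='.' (+3 fires, +5 burnt)
Step 8: cell (2,4)='.' (+1 fires, +3 burnt)
Step 9: cell (2,4)='.' (+1 fires, +1 burnt)
Step 10: cell (2,4)='.' (+0 fires, +1 burnt)
  fire out at step 10

3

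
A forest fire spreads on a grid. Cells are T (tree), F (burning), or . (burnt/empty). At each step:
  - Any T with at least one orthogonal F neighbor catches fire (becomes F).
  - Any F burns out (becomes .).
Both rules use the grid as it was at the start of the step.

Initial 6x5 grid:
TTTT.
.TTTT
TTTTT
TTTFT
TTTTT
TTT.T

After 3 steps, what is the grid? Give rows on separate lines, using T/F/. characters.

Step 1: 4 trees catch fire, 1 burn out
  TTTT.
  .TTTT
  TTTFT
  TTF.F
  TTTFT
  TTT.T
Step 2: 6 trees catch fire, 4 burn out
  TTTT.
  .TTFT
  TTF.F
  TF...
  TTF.F
  TTT.T
Step 3: 8 trees catch fire, 6 burn out
  TTTF.
  .TF.F
  TF...
  F....
  TF...
  TTF.F

TTTF.
.TF.F
TF...
F....
TF...
TTF.F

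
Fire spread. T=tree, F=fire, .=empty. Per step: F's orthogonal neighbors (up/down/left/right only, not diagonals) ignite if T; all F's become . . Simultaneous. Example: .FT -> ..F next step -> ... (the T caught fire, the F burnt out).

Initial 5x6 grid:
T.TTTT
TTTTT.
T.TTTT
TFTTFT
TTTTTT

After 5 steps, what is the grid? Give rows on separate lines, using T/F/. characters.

Step 1: 7 trees catch fire, 2 burn out
  T.TTTT
  TTTTT.
  T.TTFT
  F.FF.F
  TFTTFT
Step 2: 9 trees catch fire, 7 burn out
  T.TTTT
  TTTTF.
  F.FF.F
  ......
  F.FF.F
Step 3: 4 trees catch fire, 9 burn out
  T.TTFT
  FTFF..
  ......
  ......
  ......
Step 4: 5 trees catch fire, 4 burn out
  F.FF.F
  .F....
  ......
  ......
  ......
Step 5: 0 trees catch fire, 5 burn out
  ......
  ......
  ......
  ......
  ......

......
......
......
......
......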